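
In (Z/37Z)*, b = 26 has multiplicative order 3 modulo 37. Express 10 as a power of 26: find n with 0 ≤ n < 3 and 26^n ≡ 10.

2

Successive powers of 26 modulo 37:
  26^0=1  26^1=26  26^2=10
So 26^2 ≡ 10 (mod 37), giving n = 2.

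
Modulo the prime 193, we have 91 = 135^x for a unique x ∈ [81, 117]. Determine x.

89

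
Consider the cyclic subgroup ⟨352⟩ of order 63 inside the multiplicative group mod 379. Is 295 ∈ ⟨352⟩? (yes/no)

no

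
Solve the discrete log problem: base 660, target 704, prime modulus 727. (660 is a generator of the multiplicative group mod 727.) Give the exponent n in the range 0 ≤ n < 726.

711

Baby-step giant-step with m = ceil(sqrt(726)) = 27.
Baby table (660^j mod 727 for j=0..26):
  0:1  1:660  2:127  3:215  4:135  5:406  6:424  7:672
  8:50  9:285  10:534  11:572  12:207  13:671  14:117  15:158
  16:319  17:437  18:528  19:247  20:172  21:108  22:34  23:630
  24:683  25:40  26:228
Giant step factor: 660^(-27) ≡ 323 (mod 727).
Scan 704·323^i mod 727 for i = 0, 1, …:
  i=0: 704   i=1: 568   i=2: 260   i=3: 375
  i=4: 443   i=5: 597   i=6: 176   i=7: 142
  i=8: 65   i=9: 639     …   i=25: 343
  i=26: 285
Match at i=26, j=9: n = 26·27 + 9 = 711.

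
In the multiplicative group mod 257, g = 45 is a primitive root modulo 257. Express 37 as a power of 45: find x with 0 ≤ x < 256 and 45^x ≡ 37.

179

Baby-step giant-step with m = ceil(sqrt(256)) = 16.
Baby table (45^j mod 257 for j=0..15):
  0:1  1:45  2:226  3:147  4:190  5:69  6:21  7:174
  8:120  9:3  10:135  11:164  12:184  13:56  14:207  15:63
Giant step factor: 45^(-16) ≡ 225 (mod 257).
Scan 37·225^i mod 257 for i = 0, 1, …:
  i=0: 37   i=1: 101   i=2: 109   i=3: 110
  i=4: 78   i=5: 74   i=6: 202   i=7: 218
  i=8: 220   i=9: 156   i=10: 148   i=11: 147
Match at i=11, j=3: x = 11·16 + 3 = 179.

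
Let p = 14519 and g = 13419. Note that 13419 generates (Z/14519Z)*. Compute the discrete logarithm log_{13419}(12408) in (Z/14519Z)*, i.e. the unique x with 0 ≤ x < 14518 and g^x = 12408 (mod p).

2360

Baby-step giant-step with m = ceil(sqrt(14518)) = 121.
Baby table (13419^j mod 14519 for j=0..120):
  0:1  1:13419  2:4923  3:287  4:3718  5:4558  6:9774  7:7179
  8:1436  9:2971  10:13194  11:5600  12:10575  13:11738  14:10110  15:554
  16:398  17:12289  18:13808  19:12593  20:13345  21:13728  22:13479  23:11518
  24:5287  25:6419  26:9853  27:7393  28:12859  29:11125  30:2017  31:2707
  32:13214  33:12638  34:7402  35:2959  36:11875  37:4600  38:7131  39:10679
  40:13490  41:13937  42:1364  43:9576  44:7194  45:13974  46:4221  47:2980
  48:3294  49:6350  50:13158  51:1643  52:7575  53:1406  54:6933  55:10694
  56:11509  57:668  58:5669  59:7270  60:2969  61:875  62:10273  63:10001
  64:4302  65:994  66:10044  67:559  68:9417  69:7866  70:724  71:2145
  72:7097  73:4522  74:5817  75:4179  76:5623  77:14313  78:8815  79:2192
  80:13473  81:3599  82:4787  83:4697  84:2064  85:9083  86:12291  87:11608
  88:7920  89:13919  90:6645  91:8076  92:2028  93:5126  94:9291  95:1276
  96:4743  97:9540  98:3237  99:10974  100:8408  101:14322  102:13434  103:2942
  104:1537  105:8023  106:2252  107:5549  108:8599  109:7488  110:9992  111:14202
  112:244  113:7461  114:10654  115:11952  116:7014  117:8708  118:3740  119:9396
  120:1928
Giant step factor: 13419^(-121) ≡ 12552 (mod 14519).
Scan 12408·12552^i mod 14519 for i = 0, 1, …:
  i=0: 12408   i=1: 14422   i=2: 2052   i=3: 14517
  i=4: 3934   i=5: 449   i=6: 2476   i=7: 8092
  i=8: 10379   i=9: 12740     …   i=18: 2428
  i=19: 875
Match at i=19, j=61: x = 19·121 + 61 = 2360.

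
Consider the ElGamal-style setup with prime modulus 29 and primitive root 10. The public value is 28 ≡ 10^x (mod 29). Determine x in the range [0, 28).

Successive powers of 10 modulo 29:
  10^0=1  10^1=10  10^2=13  10^3=14  10^4=24  10^5=8
  10^6=22  10^7=17  10^8=25  10^9=18  10^10=6  10^11=2
  10^12=20  10^13=26  10^14=28
So 10^14 ≡ 28 (mod 29), giving x = 14.

14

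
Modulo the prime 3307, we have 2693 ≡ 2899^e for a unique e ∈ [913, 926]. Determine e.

916

Compute 2899^913 mod 3307 = 3139, then multiply by 2899 repeatedly:
  2899^913=3139  2899^914=2404  2899^915=1347  2899^916=2693
Found 2693 at exponent 916.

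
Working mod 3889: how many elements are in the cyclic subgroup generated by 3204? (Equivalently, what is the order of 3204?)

3888

The order of 3204 must divide p − 1 = 3888 = 2^4 · 3^5.
Divisors: 1, 2, 3, 4, 6, 8, 9, 12, 16, 18, 24, 27, 36, 48, 54, 72, 81, 108, 144, 162, 216, 243, 324, 432, 486, 648, 972, 1296, 1944, 3888.
Check each in increasing order: 3204^1 ≡ 3204;  3204^2 ≡ 2545;  3204^3 ≡ 2836;  3204^4 ≡ 1840;  3204^6 ≡ 444;  3204^8 ≡ 2170;  3204^9 ≡ 3037;  3204^12 ≡ 2686;  3204^16 ≡ 3210;  3204^18 ≡ 2550;  3204^24 ≡ 501;  3204^27 ≡ 1351;  3204^36 ≡ 92;  3204^48 ≡ 2105;  3204^54 ≡ 1260;  3204^72 ≡ 686;  3204^81 ≡ 2767;  3204^108 ≡ 888;  3204^144 ≡ 27;  3204^162 ≡ 2737;  3204^216 ≡ 2966;  3204^243 ≡ 1396;  3204^324 ≡ 955;  3204^432 ≡ 238;  3204^486 ≡ 427;  3204^648 ≡ 1999;  3204^972 ≡ 3435;  3204^1296 ≡ 1998;  3204^1944 ≡ 3888;  3204^3888 ≡ 1.
Smallest exponent giving 1 is 3888.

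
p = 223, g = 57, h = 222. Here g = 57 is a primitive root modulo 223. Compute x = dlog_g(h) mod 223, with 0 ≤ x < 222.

111

Baby-step giant-step with m = ceil(sqrt(222)) = 15.
Baby table (57^j mod 223 for j=0..14):
  0:1  1:57  2:127  3:103  4:73  5:147  6:128  7:160
  8:200  9:27  10:201  11:84  12:105  13:187  14:178
Giant step factor: 57^(-15) ≡ 221 (mod 223).
Scan 222·221^i mod 223 for i = 0, 1, …:
  i=0: 222   i=1: 2   i=2: 219   i=3: 8
  i=4: 207   i=5: 32   i=6: 159   i=7: 128
Match at i=7, j=6: x = 7·15 + 6 = 111.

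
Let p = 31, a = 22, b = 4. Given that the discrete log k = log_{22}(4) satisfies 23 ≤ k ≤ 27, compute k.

Compute 22^23 mod 31 = 3, then multiply by 22 repeatedly:
  22^23=3  22^24=4
Found 4 at exponent 24.

24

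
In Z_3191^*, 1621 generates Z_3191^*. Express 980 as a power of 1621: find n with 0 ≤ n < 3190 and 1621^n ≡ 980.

916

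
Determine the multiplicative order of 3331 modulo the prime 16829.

4207

The order of 3331 must divide p − 1 = 16828 = 2^2 · 7 · 601.
Divisors: 1, 2, 4, 7, 14, 28, 601, 1202, 2404, 4207, 8414, 16828.
Check each in increasing order: 3331^1 ≡ 3331;  3331^2 ≡ 5250;  3331^4 ≡ 13427;  3331^7 ≡ 16772;  3331^14 ≡ 3249;  3331^28 ≡ 4218;  3331^601 ≡ 4951;  3331^1202 ≡ 9377;  3331^2404 ≡ 13433;  3331^4207 ≡ 1.
Smallest exponent giving 1 is 4207.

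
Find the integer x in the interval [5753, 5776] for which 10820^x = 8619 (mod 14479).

5764

Compute 10820^5753 mod 14479 = 10663, then multiply by 10820 repeatedly:
  10820^5753=10663  10820^5754=4988  10820^5755=6927  10820^5756=6836  10820^5757=6788
  10820^5758=8672  10820^5759=7120  10820^5760=10120  10820^5761=8202  10820^5762=3849
  10820^5763=4576  10820^5764=8619
Found 8619 at exponent 5764.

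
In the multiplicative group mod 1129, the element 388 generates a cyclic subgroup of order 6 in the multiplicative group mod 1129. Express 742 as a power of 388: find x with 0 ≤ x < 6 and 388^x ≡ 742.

Successive powers of 388 modulo 1129:
  388^0=1  388^1=388  388^2=387  388^3=1128  388^4=741  388^5=742
So 388^5 ≡ 742 (mod 1129), giving x = 5.

5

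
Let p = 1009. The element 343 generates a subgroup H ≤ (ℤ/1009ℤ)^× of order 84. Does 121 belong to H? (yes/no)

121 ∈ ⟨343⟩ iff 121^84 ≡ 1 (mod 1009), since |⟨343⟩| = 84.
121^84 mod 1009 = 375.
Since 375 ≠ 1, 121 does not lie in the subgroup.

no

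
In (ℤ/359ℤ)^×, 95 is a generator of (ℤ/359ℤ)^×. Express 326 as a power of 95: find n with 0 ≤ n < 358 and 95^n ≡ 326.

159

Baby-step giant-step with m = ceil(sqrt(358)) = 19.
Baby table (95^j mod 359 for j=0..18):
  0:1  1:95  2:50  3:83  4:346  5:201  6:68  7:357
  8:169  9:259  10:193  11:26  12:316  13:223  14:4  15:21
  16:200  17:332  18:307
Giant step factor: 95^(-19) ≡ 263 (mod 359).
Scan 326·263^i mod 359 for i = 0, 1, …:
  i=0: 326   i=1: 296   i=2: 304   i=3: 254
  i=4: 28   i=5: 184   i=6: 286   i=7: 187
  i=8: 357
Match at i=8, j=7: n = 8·19 + 7 = 159.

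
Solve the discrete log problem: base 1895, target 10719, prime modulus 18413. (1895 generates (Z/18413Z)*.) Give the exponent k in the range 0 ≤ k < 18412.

Baby-step giant-step with m = ceil(sqrt(18412)) = 136.
Baby table (1895^j mod 18413 for j=0..135):
  0:1  1:1895  2:490  3:7900  4:731  5:4270  6:8343  7:11631
  8:384  9:9573  10:4030  11:13868  12:4509  13:923  14:18263  15:10358
  16:152  17:11845  18:828  19:3955  20:634  21:4585  22:16052  23:264
  24:3129  25:469  26:4931  27:8854  28:4087  29:11405  30:14026  31:9311
  32:4691  33:14379  34:15378  35:11944  36:4303  37:15639  38:9388  39:3302
  40:15283  41:16049  42:12992  43:1659  44:13595  45:2738  46:14457  47:15884
  48:13338  49:12874  50:17418  51:11014  52:9601  53:1851  54:9175  55:4753
  56:2978  57:8932  58:4593  59:12799  60:4184  61:11090  62:6317  63:2265
  64:1946  65:5070  66:14477  67:16958  68:4725  69:5157  70:13625  71:4349
  72:10744  73:13515  74:16855  75:12083  76:9926  77:10097  78:2708  79:12846
  80:1184  81:15707  82:9357  83:18209  84:93  85:10518  86:8744  87:16593
  88:12744  89:10437  90:2553  91:13729  92:17299  93:6465  94:6530  95:814
  96:14251  97:12187  98:4463  99:5818  100:14136  101:15218  102:3352  103:17968
  104:3723  105:2906  106:1383  107:6139  108:14802  109:6791  110:16671  111:13250
  112:11831  113:11124  114:15508  115:512  116:12764  117:11511  118:12353  119:6012
  120:13506  121:18213  122:7673  123:12478  124:3518  125:1104  126:11411  127:6983
  128:12251  129:15265  130:352  131:4172  132:6763  133:437  134:17943  135:11587
Giant step factor: 1895^(-136) ≡ 15333 (mod 18413).
Scan 10719·15333^i mod 18413 for i = 0, 1, …:
  i=0: 10719   i=1: 18402   i=2: 15467   i=3: 14484
  i=4: 3979   i=5: 7738   i=6: 11795   i=7: 249
  i=8: 6426   i=9: 1895
Match at i=9, j=1: k = 9·136 + 1 = 1225.

1225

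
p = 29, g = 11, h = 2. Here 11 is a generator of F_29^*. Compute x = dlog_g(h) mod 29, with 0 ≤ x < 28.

9

Successive powers of 11 modulo 29:
  11^0=1  11^1=11  11^2=5  11^3=26  11^4=25  11^5=14
  11^6=9  11^7=12  11^8=16  11^9=2
So 11^9 ≡ 2 (mod 29), giving x = 9.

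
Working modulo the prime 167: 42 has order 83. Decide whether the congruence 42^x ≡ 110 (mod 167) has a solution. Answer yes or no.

no

110 ∈ ⟨42⟩ iff 110^83 ≡ 1 (mod 167), since |⟨42⟩| = 83.
110^83 mod 167 = 166.
Since 166 ≠ 1, 110 does not lie in the subgroup.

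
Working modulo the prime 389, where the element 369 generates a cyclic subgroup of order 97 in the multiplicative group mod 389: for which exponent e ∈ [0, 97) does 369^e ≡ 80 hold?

89

Baby-step giant-step with m = ceil(sqrt(97)) = 10.
Baby table (369^j mod 389 for j=0..9):
  0:1  1:369  2:11  3:169  4:121  5:303  6:164  7:221
  8:248  9:97
Giant step factor: 369^(-10) ≡ 78 (mod 389).
Scan 80·78^i mod 389 for i = 0, 1, …:
  i=0: 80   i=1: 16   i=2: 81   i=3: 94
  i=4: 330   i=5: 66   i=6: 91   i=7: 96
  i=8: 97
Match at i=8, j=9: e = 8·10 + 9 = 89.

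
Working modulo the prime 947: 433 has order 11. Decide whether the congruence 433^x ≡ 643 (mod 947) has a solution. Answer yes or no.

643 ∈ ⟨433⟩ iff 643^11 ≡ 1 (mod 947), since |⟨433⟩| = 11.
643^11 mod 947 = 1.
Since 1 = 1, 643 lies in the subgroup.

yes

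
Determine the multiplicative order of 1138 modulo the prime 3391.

3390

The order of 1138 must divide p − 1 = 3390 = 2 · 3 · 5 · 113.
Divisors: 1, 2, 3, 5, 6, 10, 15, 30, 113, 226, 339, 565, 678, 1130, 1695, 3390.
Check each in increasing order: 1138^1 ≡ 1138;  1138^2 ≡ 3073;  1138^3 ≡ 953;  1138^5 ≡ 2136;  1138^6 ≡ 2812;  1138^10 ≡ 1601;  1138^15 ≡ 1608;  1138^30 ≡ 1722;  1138^113 ≡ 542;  1138^226 ≡ 2138;  1138^339 ≡ 2465;  1138^565 ≡ 556;  1138^678 ≡ 2944;  1138^1130 ≡ 555;  1138^1695 ≡ 3390;  1138^3390 ≡ 1.
Smallest exponent giving 1 is 3390.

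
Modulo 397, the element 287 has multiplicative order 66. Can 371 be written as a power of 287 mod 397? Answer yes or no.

no

371 ∈ ⟨287⟩ iff 371^66 ≡ 1 (mod 397), since |⟨287⟩| = 66.
371^66 mod 397 = 362.
Since 362 ≠ 1, 371 does not lie in the subgroup.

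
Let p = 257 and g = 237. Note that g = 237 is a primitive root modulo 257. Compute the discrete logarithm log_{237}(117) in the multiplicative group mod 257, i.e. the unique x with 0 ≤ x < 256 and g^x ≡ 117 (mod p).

116

Baby-step giant-step with m = ceil(sqrt(256)) = 16.
Baby table (237^j mod 257 for j=0..15):
  0:1  1:237  2:143  3:224  4:146  5:164  6:61  7:65
  8:242  9:43  10:168  11:238  12:123  13:110  14:113  15:53
Giant step factor: 237^(-16) ≡ 8 (mod 257).
Scan 117·8^i mod 257 for i = 0, 1, …:
  i=0: 117   i=1: 165   i=2: 35   i=3: 23
  i=4: 184   i=5: 187   i=6: 211   i=7: 146
Match at i=7, j=4: x = 7·16 + 4 = 116.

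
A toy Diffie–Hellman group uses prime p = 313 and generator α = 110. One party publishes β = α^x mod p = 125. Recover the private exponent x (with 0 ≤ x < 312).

Baby-step giant-step with m = ceil(sqrt(312)) = 18.
Baby table (110^j mod 313 for j=0..17):
  0:1  1:110  2:206  3:124  4:181  5:191  6:39  7:221
  8:209  9:141  10:173  11:250  12:269  13:168  14:13  15:178
  16:174  17:47
Giant step factor: 110^(-18) ≡ 114 (mod 313).
Scan 125·114^i mod 313 for i = 0, 1, …:
  i=0: 125   i=1: 165   i=2: 30   i=3: 290
  i=4: 195   i=5: 7   i=6: 172   i=7: 202
  i=8: 179   i=9: 61     …   i=14: 56
  i=15: 124
Match at i=15, j=3: x = 15·18 + 3 = 273.

273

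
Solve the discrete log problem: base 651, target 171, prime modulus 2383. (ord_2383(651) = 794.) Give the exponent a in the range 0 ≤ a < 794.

580

Baby-step giant-step with m = ceil(sqrt(794)) = 29.
Baby table (651^j mod 2383 for j=0..28):
  0:1  1:651  2:2010  3:243  4:915  5:2298  6:1857  7:726
  8:792  9:864  10:76  11:1816  12:248  13:1787  14:433  15:689
  16:535  17:367  18:617  19:1323  20:1010  21:2185  22:2167  23:2364
  24:1929  25:2321  26:149  27:1679  28:1615
Giant step factor: 651^(-29) ≡ 2285 (mod 2383).
Scan 171·2285^i mod 2383 for i = 0, 1, …:
  i=0: 171   i=1: 2306   i=2: 397   i=3: 1605
  i=4: 2371   i=5: 1176   i=6: 1519   i=7: 1267
  i=8: 2133   i=9: 670     …   i=19: 462
  i=20: 1
Match at i=20, j=0: a = 20·29 + 0 = 580.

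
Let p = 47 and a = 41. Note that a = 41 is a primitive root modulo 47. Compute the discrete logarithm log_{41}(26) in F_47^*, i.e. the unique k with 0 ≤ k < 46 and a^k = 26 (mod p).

Baby-step giant-step with m = ceil(sqrt(46)) = 7.
Baby table (41^j mod 47 for j=0..6):
  0:1  1:41  2:36  3:19  4:27  5:26  6:32
Giant step factor: 41^(-7) ≡ 35 (mod 47).
Scan 26·35^i mod 47 for i = 0, 1, …:
  i=0: 26
Match at i=0, j=5: k = 0·7 + 5 = 5.

5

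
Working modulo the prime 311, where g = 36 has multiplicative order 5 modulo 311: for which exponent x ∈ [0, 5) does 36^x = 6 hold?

Successive powers of 36 modulo 311:
  36^0=1  36^1=36  36^2=52  36^3=6
So 36^3 ≡ 6 (mod 311), giving x = 3.

3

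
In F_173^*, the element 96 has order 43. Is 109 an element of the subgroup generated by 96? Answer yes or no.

109 ∈ ⟨96⟩ iff 109^43 ≡ 1 (mod 173), since |⟨96⟩| = 43.
109^43 mod 173 = 1.
Since 1 = 1, 109 lies in the subgroup.

yes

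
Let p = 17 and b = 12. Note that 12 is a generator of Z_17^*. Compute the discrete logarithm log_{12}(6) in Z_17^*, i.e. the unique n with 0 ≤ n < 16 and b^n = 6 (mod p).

11

Successive powers of 12 modulo 17:
  12^0=1  12^1=12  12^2=8  12^3=11  12^4=13  12^5=3
  12^6=2  12^7=7  12^8=16  12^9=5  12^10=9  12^11=6
So 12^11 ≡ 6 (mod 17), giving n = 11.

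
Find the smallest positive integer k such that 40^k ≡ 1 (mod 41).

2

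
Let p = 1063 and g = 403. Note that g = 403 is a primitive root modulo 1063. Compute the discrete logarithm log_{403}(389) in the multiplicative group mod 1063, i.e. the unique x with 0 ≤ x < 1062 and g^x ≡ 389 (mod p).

239

Baby-step giant-step with m = ceil(sqrt(1062)) = 33.
Baby table (403^j mod 1063 for j=0..32):
  0:1  1:403  2:833  3:854  4:813  5:235  6:98  7:163
  8:846  9:778  10:1012  11:707  12:37  13:29  14:1057  15:771
  16:317  17:191  18:437  19:716  20:475  21:85  22:239  23:647
  24:306  25:10  26:841  27:889  28:36  29:689  30:224  31:980
  32:567
Giant step factor: 403^(-33) ≡ 459 (mod 1063).
Scan 389·459^i mod 1063 for i = 0, 1, …:
  i=0: 389   i=1: 1030   i=2: 798   i=3: 610
  i=4: 421   i=5: 836   i=6: 1044   i=7: 846
Match at i=7, j=8: x = 7·33 + 8 = 239.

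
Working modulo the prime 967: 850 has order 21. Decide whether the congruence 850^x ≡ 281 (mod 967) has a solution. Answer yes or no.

yes

⟨850⟩ has order 21; its elements mod 967 are {1, 97, 142, 151, 168, 181, 226, 236, 255, 281, 292, 431, 560, 577, 634, 648, 651, 706, 792, 824, 850}.
281 is in this set.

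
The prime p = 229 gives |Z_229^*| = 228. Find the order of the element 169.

38

The order of 169 must divide p − 1 = 228 = 2^2 · 3 · 19.
Divisors: 1, 2, 3, 4, 6, 12, 19, 38, 57, 76, 114, 228.
Check each in increasing order: 169^1 ≡ 169;  169^2 ≡ 165;  169^3 ≡ 176;  169^4 ≡ 203;  169^6 ≡ 61;  169^12 ≡ 57;  169^19 ≡ 228;  169^38 ≡ 1.
Smallest exponent giving 1 is 38.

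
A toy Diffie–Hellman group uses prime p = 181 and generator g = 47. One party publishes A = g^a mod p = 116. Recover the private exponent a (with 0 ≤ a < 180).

Baby-step giant-step with m = ceil(sqrt(180)) = 14.
Baby table (47^j mod 181 for j=0..13):
  0:1  1:47  2:37  3:110  4:102  5:88  6:154  7:179
  8:87  9:107  10:142  11:158  12:5  13:54
Giant step factor: 47^(-14) ≡ 136 (mod 181).
Scan 116·136^i mod 181 for i = 0, 1, …:
  i=0: 116   i=1: 29   i=2: 143   i=3: 81
  i=4: 156   i=5: 39   i=6: 55   i=7: 59
  i=8: 60   i=9: 15   i=10: 49   i=11: 148
  i=12: 37
Match at i=12, j=2: a = 12·14 + 2 = 170.

170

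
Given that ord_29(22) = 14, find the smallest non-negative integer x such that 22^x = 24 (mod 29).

10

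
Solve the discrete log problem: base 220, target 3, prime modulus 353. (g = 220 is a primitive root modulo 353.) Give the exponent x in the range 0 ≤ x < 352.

201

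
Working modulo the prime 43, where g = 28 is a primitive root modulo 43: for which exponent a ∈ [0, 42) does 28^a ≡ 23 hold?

20

Baby-step giant-step with m = ceil(sqrt(42)) = 7.
Baby table (28^j mod 43 for j=0..6):
  0:1  1:28  2:10  3:22  4:14  5:5  6:11
Giant step factor: 28^(-7) ≡ 37 (mod 43).
Scan 23·37^i mod 43 for i = 0, 1, …:
  i=0: 23   i=1: 34   i=2: 11
Match at i=2, j=6: a = 2·7 + 6 = 20.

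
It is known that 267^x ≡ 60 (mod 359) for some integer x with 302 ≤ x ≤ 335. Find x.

318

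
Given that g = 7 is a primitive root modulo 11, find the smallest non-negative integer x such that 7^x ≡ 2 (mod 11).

Successive powers of 7 modulo 11:
  7^0=1  7^1=7  7^2=5  7^3=2
So 7^3 ≡ 2 (mod 11), giving x = 3.

3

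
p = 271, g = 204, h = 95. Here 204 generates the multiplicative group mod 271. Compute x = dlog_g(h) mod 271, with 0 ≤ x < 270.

Baby-step giant-step with m = ceil(sqrt(270)) = 17.
Baby table (204^j mod 271 for j=0..16):
  0:1  1:204  2:153  3:47  4:103  5:145  6:41  7:234
  8:40  9:30  10:158  11:254  12:55  13:109  14:14  15:146
  16:245
Giant step factor: 204^(-17) ≡ 264 (mod 271).
Scan 95·264^i mod 271 for i = 0, 1, …:
  i=0: 95   i=1: 148   i=2: 48   i=3: 206
  i=4: 184   i=5: 67   i=6: 73   i=7: 31
  i=8: 54   i=9: 164   i=10: 207   i=11: 177
  i=12: 116   i=13: 1
Match at i=13, j=0: x = 13·17 + 0 = 221.

221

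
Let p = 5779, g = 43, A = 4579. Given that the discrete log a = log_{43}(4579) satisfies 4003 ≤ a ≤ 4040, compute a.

Compute 43^4003 mod 5779 = 3134, then multiply by 43 repeatedly:
  43^4003=3134  43^4004=1845  43^4005=4208  43^4006=1795  43^4007=2058
  43^4008=1809  43^4009=2660  43^4010=4579
Found 4579 at exponent 4010.

4010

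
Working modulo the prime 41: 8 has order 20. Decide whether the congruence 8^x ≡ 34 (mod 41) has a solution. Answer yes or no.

⟨8⟩ has order 20; its elements mod 41 are {1, 2, 4, 5, 8, 9, 10, 16, 18, 20, 21, 23, 25, 31, 32, 33, 36, 37, 39, 40}.
34 is not in this set.

no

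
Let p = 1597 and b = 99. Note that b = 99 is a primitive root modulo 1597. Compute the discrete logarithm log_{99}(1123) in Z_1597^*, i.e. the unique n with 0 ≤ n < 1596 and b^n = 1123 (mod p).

Baby-step giant-step with m = ceil(sqrt(1596)) = 40.
Baby table (99^j mod 1597 for j=0..39):
  0:1  1:99  2:219  3:920  4:51  5:258  6:1587  7:607
  8:1004  9:382  10:1087  11:614  12:100  13:318  14:1139  15:971
  16:309  17:248  18:597  19:14  20:1386  21:1469  22:104  23:714
  24:418  25:1457  26:513  27:1280  28:557  29:845  30:611  31:1400
  32:1258  33:1573  34:818  35:1132  36:278  37:373  38:196  39:240
Giant step factor: 99^(-40) ≡ 475 (mod 1597).
Scan 1123·475^i mod 1597 for i = 0, 1, …:
  i=0: 1123   i=1: 27   i=2: 49   i=3: 917
  i=4: 1191   i=5: 387   i=6: 170   i=7: 900
  i=8: 1101   i=9: 756     …   i=18: 88
  i=19: 278
Match at i=19, j=36: n = 19·40 + 36 = 796.

796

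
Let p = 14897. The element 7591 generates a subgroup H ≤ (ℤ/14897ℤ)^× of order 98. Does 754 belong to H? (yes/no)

yes

754 ∈ ⟨7591⟩ iff 754^98 ≡ 1 (mod 14897), since |⟨7591⟩| = 98.
754^98 mod 14897 = 1.
Since 1 = 1, 754 lies in the subgroup.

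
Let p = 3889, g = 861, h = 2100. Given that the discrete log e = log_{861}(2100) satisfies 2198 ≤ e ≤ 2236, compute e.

2210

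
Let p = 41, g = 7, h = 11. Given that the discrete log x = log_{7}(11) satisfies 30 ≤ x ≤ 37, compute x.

Compute 7^30 mod 41 = 32, then multiply by 7 repeatedly:
  7^30=32  7^31=19  7^32=10  7^33=29  7^34=39
  7^35=27  7^36=25  7^37=11
Found 11 at exponent 37.

37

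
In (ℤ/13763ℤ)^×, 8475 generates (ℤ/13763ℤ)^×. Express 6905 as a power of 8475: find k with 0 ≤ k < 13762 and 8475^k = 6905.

Baby-step giant-step with m = ceil(sqrt(13762)) = 118.
Baby table (8475^j mod 13763 for j=0..117):
  0:1  1:8475  2:10291  3:94  4:12159  5:3944  6:8836  7:617
  8:12898  9:4804  10:2946  11:1268  12:11160  13:1664  14:9088  15:3052
  16:5023  17:966  18:11628  19:4220  20:8226  21:5755  22:11316  23:2516
  24:4213  25:3953  26:2533  27:10658  28:13744  29:4131  30:10916  31:11977
  32:2950  33:7642  34:11035  35:2040  36:2672  37:5065  38:12841  39:3434
  40:8168  41:9673  42:6247  43:10827  44:904  45:9172  46:13039  47:2398
  48:8862  49:759  50:5204  51:7248  52:2531  53:7471  54:6925  55:3943
  56:361  57:4089  58:12804  59:6408  60:12765  61:6195  62:10543  63:2529
  64:4284  65:106  66:3755  67:3569  68:9964  69:8895  70:5174  71:732
  72:10350  73:4651  74:13756  75:9490  76:10541  77:13105  78:11228  79:13681
  80:6963  81:9444  82:6055  83:7661  84:6904  85:4887  86:4458  87:2115
  88:5199  89:6162  90:6128  91:7001  92:1182  93:11749  94:11233  95:1004
  96:3366  97:9914  98:11798  99:13618  100:9795  101:7972  102:133  103:12372
  104:6166  105:12502  106:6876  107:1558  108:5333  109:13246  110:8822  111:5834
  112:6454  113:3488  114:11639  115:1104  116:11323  117:6789
Giant step factor: 8475^(-118) ≡ 11177 (mod 13763).
Scan 6905·11177^i mod 13763 for i = 0, 1, …:
  i=0: 6905   i=1: 8044   i=2: 7872   i=3: 12248
  i=4: 9098   i=5: 7302   i=6: 13627   i=7: 7621
  i=8: 710   i=9: 8182     …   i=75: 5194
  i=76: 1004
Match at i=76, j=95: k = 76·118 + 95 = 9063.

9063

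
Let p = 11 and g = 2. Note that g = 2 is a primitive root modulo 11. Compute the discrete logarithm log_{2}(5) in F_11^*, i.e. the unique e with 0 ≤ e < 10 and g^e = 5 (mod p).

4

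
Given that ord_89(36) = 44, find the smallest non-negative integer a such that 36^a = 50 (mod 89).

Baby-step giant-step with m = ceil(sqrt(44)) = 7.
Baby table (36^j mod 89 for j=0..6):
  0:1  1:36  2:50  3:20  4:8  5:21  6:44
Giant step factor: 36^(-7) ≡ 84 (mod 89).
Scan 50·84^i mod 89 for i = 0, 1, …:
  i=0: 50
Match at i=0, j=2: a = 0·7 + 2 = 2.

2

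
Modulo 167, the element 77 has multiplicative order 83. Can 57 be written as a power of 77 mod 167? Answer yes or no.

57 ∈ ⟨77⟩ iff 57^83 ≡ 1 (mod 167), since |⟨77⟩| = 83.
57^83 mod 167 = 1.
Since 1 = 1, 57 lies in the subgroup.

yes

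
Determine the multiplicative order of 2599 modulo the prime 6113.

3056

The order of 2599 must divide p − 1 = 6112 = 2^5 · 191.
Divisors: 1, 2, 4, 8, 16, 32, 191, 382, 764, 1528, 3056, 6112.
Check each in increasing order: 2599^1 ≡ 2599;  2599^2 ≡ 6049;  2599^4 ≡ 4096;  2599^8 ≡ 3144;  2599^16 ≡ 15;  2599^32 ≡ 225;  2599^191 ≡ 888;  2599^382 ≡ 6080;  2599^764 ≡ 1089;  2599^1528 ≡ 6112;  2599^3056 ≡ 1.
Smallest exponent giving 1 is 3056.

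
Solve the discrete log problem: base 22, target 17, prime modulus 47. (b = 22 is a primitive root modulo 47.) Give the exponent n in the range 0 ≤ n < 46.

8

Successive powers of 22 modulo 47:
  22^0=1  22^1=22  22^2=14  22^3=26  22^4=8  22^5=35
  22^6=18  22^7=20  22^8=17
So 22^8 ≡ 17 (mod 47), giving n = 8.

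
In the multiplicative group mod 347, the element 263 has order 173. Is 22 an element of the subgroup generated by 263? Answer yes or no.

no

22 ∈ ⟨263⟩ iff 22^173 ≡ 1 (mod 347), since |⟨263⟩| = 173.
22^173 mod 347 = 346.
Since 346 ≠ 1, 22 does not lie in the subgroup.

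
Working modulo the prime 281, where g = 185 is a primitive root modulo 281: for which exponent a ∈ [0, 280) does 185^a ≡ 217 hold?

204

Baby-step giant-step with m = ceil(sqrt(280)) = 17.
Baby table (185^j mod 281 for j=0..16):
  0:1  1:185  2:224  3:133  4:158  5:6  6:267  7:220
  8:236  9:105  10:36  11:197  12:196  13:11  14:68  15:216
  16:58
Giant step factor: 185^(-17) ≡ 254 (mod 281).
Scan 217·254^i mod 281 for i = 0, 1, …:
  i=0: 217   i=1: 42   i=2: 271   i=3: 270
  i=4: 16   i=5: 130   i=6: 143   i=7: 73
  i=8: 277   i=9: 108   i=10: 175   i=11: 52
  i=12: 1
Match at i=12, j=0: a = 12·17 + 0 = 204.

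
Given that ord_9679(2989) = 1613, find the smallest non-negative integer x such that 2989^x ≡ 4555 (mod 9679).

650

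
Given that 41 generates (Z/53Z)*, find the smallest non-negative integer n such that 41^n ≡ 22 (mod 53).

51

Baby-step giant-step with m = ceil(sqrt(52)) = 8.
Baby table (41^j mod 53 for j=0..7):
  0:1  1:41  2:38  3:21  4:13  5:3  6:17  7:8
Giant step factor: 41^(-8) ≡ 16 (mod 53).
Scan 22·16^i mod 53 for i = 0, 1, …:
  i=0: 22   i=1: 34   i=2: 14   i=3: 12
  i=4: 33   i=5: 51   i=6: 21
Match at i=6, j=3: n = 6·8 + 3 = 51.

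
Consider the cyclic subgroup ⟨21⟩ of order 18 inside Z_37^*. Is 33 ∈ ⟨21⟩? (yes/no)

yes

33 ∈ ⟨21⟩ iff 33^18 ≡ 1 (mod 37), since |⟨21⟩| = 18.
33^18 mod 37 = 1.
Since 1 = 1, 33 lies in the subgroup.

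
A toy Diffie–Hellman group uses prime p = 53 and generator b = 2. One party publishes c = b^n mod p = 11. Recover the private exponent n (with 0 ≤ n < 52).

6

Baby-step giant-step with m = ceil(sqrt(52)) = 8.
Baby table (2^j mod 53 for j=0..7):
  0:1  1:2  2:4  3:8  4:16  5:32  6:11  7:22
Giant step factor: 2^(-8) ≡ 47 (mod 53).
Scan 11·47^i mod 53 for i = 0, 1, …:
  i=0: 11
Match at i=0, j=6: n = 0·8 + 6 = 6.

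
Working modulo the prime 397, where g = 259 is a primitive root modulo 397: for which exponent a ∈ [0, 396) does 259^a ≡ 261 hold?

Baby-step giant-step with m = ceil(sqrt(396)) = 20.
Baby table (259^j mod 397 for j=0..19):
  0:1  1:259  2:385  3:68  4:144  5:375  6:257  7:264
  8:92  9:8  10:87  11:301  12:147  13:358  14:221  15:71
  16:127  17:339  18:64  19:299
Giant step factor: 259^(-20) ≡ 168 (mod 397).
Scan 261·168^i mod 397 for i = 0, 1, …:
  i=0: 261   i=1: 178   i=2: 129   i=3: 234
  i=4: 9   i=5: 321   i=6: 333   i=7: 364
  i=8: 14   i=9: 367     …   i=15: 126
  i=16: 127
Match at i=16, j=16: a = 16·20 + 16 = 336.

336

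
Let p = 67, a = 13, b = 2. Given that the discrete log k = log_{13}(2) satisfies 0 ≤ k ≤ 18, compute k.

7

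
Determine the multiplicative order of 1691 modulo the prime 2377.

1188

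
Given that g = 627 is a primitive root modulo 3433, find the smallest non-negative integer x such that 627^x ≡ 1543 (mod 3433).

Baby-step giant-step with m = ceil(sqrt(3432)) = 59.
Baby table (627^j mod 3433 for j=0..58):
  0:1  1:627  2:1767  3:2483  4:1692  5:87  6:3054  7:2677
  8:3175  9:3018  10:703  11:1357  12:2888  13:1585  14:1658  15:2800
  16:1337  17:647  18:575  19:60  20:3290  21:3030  22:1361  23:1963
  24:1787  25:1291  26:2702  27:1685  28:2564  29:984  30:2461  31:1630
  32:2409  33:3356  34:3216  35:1261  36:1057  37:170  38:167  39:1719
  40:3284  41:2701  42:1058  43:797  44:1934  45:769  46:1543  47:2788
  48:679  49:41  50:1676  51:354  52:2246  53:712  54:134  55:1626
  56:3334  57:3154  58:150
Giant step factor: 627^(-59) ≡ 2756 (mod 3433).
Scan 1543·2756^i mod 3433 for i = 0, 1, …:
  i=0: 1543
Match at i=0, j=46: x = 0·59 + 46 = 46.

46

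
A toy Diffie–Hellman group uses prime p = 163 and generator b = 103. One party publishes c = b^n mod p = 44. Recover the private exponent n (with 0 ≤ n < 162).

67

Baby-step giant-step with m = ceil(sqrt(162)) = 13.
Baby table (103^j mod 163 for j=0..12):
  0:1  1:103  2:14  3:138  4:33  5:139  6:136  7:153
  8:111  9:23  10:87  11:159  12:77
Giant step factor: 103^(-13) ≡ 32 (mod 163).
Scan 44·32^i mod 163 for i = 0, 1, …:
  i=0: 44   i=1: 104   i=2: 68   i=3: 57
  i=4: 31   i=5: 14
Match at i=5, j=2: n = 5·13 + 2 = 67.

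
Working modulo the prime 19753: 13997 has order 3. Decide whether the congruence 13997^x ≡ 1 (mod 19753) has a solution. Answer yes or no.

yes

1 ∈ ⟨13997⟩ iff 1^3 ≡ 1 (mod 19753), since |⟨13997⟩| = 3.
1^3 mod 19753 = 1.
Since 1 = 1, 1 lies in the subgroup.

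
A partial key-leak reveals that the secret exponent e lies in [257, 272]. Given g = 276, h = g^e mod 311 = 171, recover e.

Compute 276^257 mod 311 = 92, then multiply by 276 repeatedly:
  276^257=92  276^258=201  276^259=118  276^260=224  276^261=246
  276^262=98  276^263=302  276^264=4  276^265=171
Found 171 at exponent 265.

265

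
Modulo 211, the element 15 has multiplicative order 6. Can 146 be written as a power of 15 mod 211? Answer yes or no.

no

146 ∈ ⟨15⟩ iff 146^6 ≡ 1 (mod 211), since |⟨15⟩| = 6.
146^6 mod 211 = 125.
Since 125 ≠ 1, 146 does not lie in the subgroup.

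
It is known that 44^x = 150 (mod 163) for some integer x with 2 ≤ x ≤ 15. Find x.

6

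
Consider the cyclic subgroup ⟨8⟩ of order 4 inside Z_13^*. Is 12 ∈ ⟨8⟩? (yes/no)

yes

12 ∈ ⟨8⟩ iff 12^4 ≡ 1 (mod 13), since |⟨8⟩| = 4.
12^4 mod 13 = 1.
Since 1 = 1, 12 lies in the subgroup.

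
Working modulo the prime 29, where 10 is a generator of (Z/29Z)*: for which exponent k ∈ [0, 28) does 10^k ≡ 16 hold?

Successive powers of 10 modulo 29:
  10^0=1  10^1=10  10^2=13  10^3=14  10^4=24  10^5=8
  10^6=22  10^7=17  10^8=25  10^9=18  10^10=6  10^11=2
  10^12=20  10^13=26  10^14=28  10^15=19  10^16=16
So 10^16 ≡ 16 (mod 29), giving k = 16.

16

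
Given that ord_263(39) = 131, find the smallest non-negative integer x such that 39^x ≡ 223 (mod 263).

32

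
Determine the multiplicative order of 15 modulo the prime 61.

15

The order of 15 must divide p − 1 = 60 = 2^2 · 3 · 5.
Divisors: 1, 2, 3, 4, 5, 6, 10, 12, 15, 20, 30, 60.
Check each in increasing order: 15^1 ≡ 15;  15^2 ≡ 42;  15^3 ≡ 20;  15^4 ≡ 56;  15^5 ≡ 47;  15^6 ≡ 34;  15^10 ≡ 13;  15^12 ≡ 58;  15^15 ≡ 1.
Smallest exponent giving 1 is 15.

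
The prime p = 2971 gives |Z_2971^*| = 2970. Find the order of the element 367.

297

The order of 367 must divide p − 1 = 2970 = 2 · 3^3 · 5 · 11.
Divisors: 1, 2, 3, 5, 6, 9, 10, 11, 15, 18, 22, 27, 30, 33, 45, 54, 55, 66, 90, 99, 110, 135, 165, 198, 270, 297, 330, 495, 594, 990, 1485, 2970.
Check each in increasing order: 367^1 ≡ 367;  367^2 ≡ 994;  367^3 ≡ 2336;  367^5 ≡ 1633;  367^6 ≡ 2140;  367^9 ≡ 1818;  367^10 ≡ 1702;  367^11 ≡ 724;  367^15 ≡ 1481;  367^18 ≡ 1372;  367^22 ≡ 1280;  367^27 ≡ 1627;  367^30 ≡ 763;  367^33 ≡ 2739;  367^45 ≡ 1023;  367^54 ≡ 2939;  367^55 ≡ 140;  367^66 ≡ 346;  367^90 ≡ 737;  367^99 ≡ 2916;  367^110 ≡ 1774;  367^135 ≡ 2288;  367^165 ≡ 1767;  367^198 ≡ 54;  367^270 ≡ 42;  367^297 ≡ 1.
Smallest exponent giving 1 is 297.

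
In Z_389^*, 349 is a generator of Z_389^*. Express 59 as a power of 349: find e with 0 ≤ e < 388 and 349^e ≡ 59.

374

Baby-step giant-step with m = ceil(sqrt(388)) = 20.
Baby table (349^j mod 389 for j=0..19):
  0:1  1:349  2:44  3:185  4:380  5:360  6:382  7:280
  8:81  9:261  10:63  11:203  12:49  13:374  14:211  15:118
  16:337  17:135  18:46  19:105
Giant step factor: 349^(-20) ≡ 325 (mod 389).
Scan 59·325^i mod 389 for i = 0, 1, …:
  i=0: 59   i=1: 114   i=2: 95   i=3: 144
  i=4: 120   i=5: 100   i=6: 213   i=7: 372
  i=8: 310   i=9: 388     …   i=17: 331
  i=18: 211
Match at i=18, j=14: e = 18·20 + 14 = 374.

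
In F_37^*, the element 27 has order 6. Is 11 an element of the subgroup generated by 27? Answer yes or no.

⟨27⟩ has order 6; its elements mod 37 are {1, 10, 11, 26, 27, 36}.
11 is in this set.

yes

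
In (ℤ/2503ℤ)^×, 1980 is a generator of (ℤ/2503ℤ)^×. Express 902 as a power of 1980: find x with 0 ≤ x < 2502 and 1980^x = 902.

Baby-step giant-step with m = ceil(sqrt(2502)) = 51.
Baby table (1980^j mod 2503 for j=0..50):
  0:1  1:1980  2:702  3:795  4:2216  5:2424  6:1269  7:2111
  8:2273  9:146  10:1235  11:2372  12:932  13:649  14:981  15:52
  16:337  17:1462  18:1292  19:94  20:898  21:910  22:2143  23:555
  24:83  25:1645  26:697  27:907  28:1209  29:952  30:201  31:3
  32:934  33:2106  34:2385  35:1642  36:2266  37:1304  38:1327  39:1813
  40:438  41:1202  42:2110  43:293  44:1947  45:440  46:156  47:1011
  48:1883  49:1373  50:282
Giant step factor: 1980^(-51) ≡ 1376 (mod 2503).
Scan 902·1376^i mod 2503 for i = 0, 1, …:
  i=0: 902   i=1: 2167   i=2: 719   i=3: 659
  i=4: 698   i=5: 1799   i=6: 2460   i=7: 904
  i=8: 2416   i=9: 432     …   i=18: 218
  i=19: 2111
Match at i=19, j=7: x = 19·51 + 7 = 976.

976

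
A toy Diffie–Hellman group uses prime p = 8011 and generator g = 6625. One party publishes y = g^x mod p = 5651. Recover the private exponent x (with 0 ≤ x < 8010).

Baby-step giant-step with m = ceil(sqrt(8010)) = 90.
Baby table (6625^j mod 8011 for j=0..89):
  0:1  1:6625  2:6367  3:3460  4:3029  5:7581  6:3166  7:1952
  8:2246  9:3323  10:647  11:490  12:1795  13:3551  14:5079  15:2175
  16:5597  17:5217  18:3171  19:3033  20:2037  21:4601  22:7781  23:6351
  24:1603  25:5300  26:287  27:2768  28:821  29:7667  30:4135  31:4766
  32:3399  33:7465  34:3722  35:392  36:1436  37:4443  38:2461  39:1740
  40:7682  41:7378  42:4139  43:7233  44:4834  45:5283  46:7827  47:6683
  48:6089  49:4240  50:3434  51:7021  52:2259  53:1327  54:3308  55:5415
  56:1117  57:5972  58:6182  59:3518  60:2751  61:350  62:3571  63:1392
  64:1339  65:2698  66:1709  67:2582  68:2265  69:1022  70:1455  71:2142
  72:3269  73:3392  74:1145  75:7219  76:205  77:4266  78:7453  79:4332
  80:4098  81:7982  82:139  83:7621  84:3803  85:280  86:4459  87:4318
  88:7480  89:6965
Giant step factor: 6625^(-90) ≡ 1909 (mod 8011).
Scan 5651·1909^i mod 8011 for i = 0, 1, …:
  i=0: 5651   i=1: 4953   i=2: 2297   i=3: 2956
  i=4: 3260   i=5: 6804   i=6: 3005   i=7: 669
  i=8: 3372   i=9: 4315     …   i=54: 2066
  i=55: 2582
Match at i=55, j=67: x = 55·90 + 67 = 5017.

5017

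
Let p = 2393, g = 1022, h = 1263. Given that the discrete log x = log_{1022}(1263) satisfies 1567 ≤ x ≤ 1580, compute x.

1578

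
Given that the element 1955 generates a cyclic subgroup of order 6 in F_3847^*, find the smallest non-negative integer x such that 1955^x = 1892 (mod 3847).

4

Successive powers of 1955 modulo 3847:
  1955^0=1  1955^1=1955  1955^2=1954  1955^3=3846  1955^4=1892
So 1955^4 ≡ 1892 (mod 3847), giving x = 4.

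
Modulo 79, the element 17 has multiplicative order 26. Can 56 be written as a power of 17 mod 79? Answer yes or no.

no

56 ∈ ⟨17⟩ iff 56^26 ≡ 1 (mod 79), since |⟨17⟩| = 26.
56^26 mod 79 = 55.
Since 55 ≠ 1, 56 does not lie in the subgroup.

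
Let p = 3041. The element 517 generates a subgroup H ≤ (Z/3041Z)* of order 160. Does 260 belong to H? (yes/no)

yes

260 ∈ ⟨517⟩ iff 260^160 ≡ 1 (mod 3041), since |⟨517⟩| = 160.
260^160 mod 3041 = 1.
Since 1 = 1, 260 lies in the subgroup.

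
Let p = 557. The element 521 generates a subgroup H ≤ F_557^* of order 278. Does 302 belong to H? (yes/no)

302 ∈ ⟨521⟩ iff 302^278 ≡ 1 (mod 557), since |⟨521⟩| = 278.
302^278 mod 557 = 1.
Since 1 = 1, 302 lies in the subgroup.

yes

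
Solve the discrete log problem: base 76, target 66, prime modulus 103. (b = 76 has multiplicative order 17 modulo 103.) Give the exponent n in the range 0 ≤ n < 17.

13

Successive powers of 76 modulo 103:
  76^0=1  76^1=76  76^2=8  76^3=93  76^4=64  76^5=23
  76^6=100  76^7=81  76^8=79  76^9=30  76^10=14  76^11=34
  76^12=9  76^13=66
So 76^13 ≡ 66 (mod 103), giving n = 13.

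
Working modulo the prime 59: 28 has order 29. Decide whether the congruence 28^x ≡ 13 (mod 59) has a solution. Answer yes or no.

13 ∈ ⟨28⟩ iff 13^29 ≡ 1 (mod 59), since |⟨28⟩| = 29.
13^29 mod 59 = 58.
Since 58 ≠ 1, 13 does not lie in the subgroup.

no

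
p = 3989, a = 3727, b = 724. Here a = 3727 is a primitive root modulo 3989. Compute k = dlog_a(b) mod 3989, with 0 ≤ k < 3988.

1739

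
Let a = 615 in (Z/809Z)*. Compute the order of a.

101

The order of 615 must divide p − 1 = 808 = 2^3 · 101.
Divisors: 1, 2, 4, 8, 101, 202, 404, 808.
Check each in increasing order: 615^1 ≡ 615;  615^2 ≡ 422;  615^4 ≡ 104;  615^8 ≡ 299;  615^101 ≡ 1.
Smallest exponent giving 1 is 101.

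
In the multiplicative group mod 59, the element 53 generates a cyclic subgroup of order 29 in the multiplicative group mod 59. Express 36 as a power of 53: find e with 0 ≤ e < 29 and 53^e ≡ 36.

2

Successive powers of 53 modulo 59:
  53^0=1  53^1=53  53^2=36
So 53^2 ≡ 36 (mod 59), giving e = 2.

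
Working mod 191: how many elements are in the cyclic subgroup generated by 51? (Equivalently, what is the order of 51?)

The order of 51 must divide p − 1 = 190 = 2 · 5 · 19.
Divisors: 1, 2, 5, 10, 19, 38, 95, 190.
Check each in increasing order: 51^1 ≡ 51;  51^2 ≡ 118;  51^5 ≡ 177;  51^10 ≡ 5;  51^19 ≡ 184;  51^38 ≡ 49;  51^95 ≡ 1.
Smallest exponent giving 1 is 95.

95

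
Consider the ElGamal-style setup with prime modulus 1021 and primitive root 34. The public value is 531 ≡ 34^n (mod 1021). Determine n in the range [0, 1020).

623

Baby-step giant-step with m = ceil(sqrt(1020)) = 32.
Baby table (34^j mod 1021 for j=0..31):
  0:1  1:34  2:135  3:506  4:868  5:924  6:786  7:178
  8:947  9:547  10:220  11:333  12:91  13:31  14:33  15:101
  16:371  17:362  18:56  19:883  20:413  21:769  22:621  23:694
  24:113  25:779  26:961  27:2  28:68  29:270  30:1012  31:715
Giant step factor: 34^(-32) ≡ 921 (mod 1021).
Scan 531·921^i mod 1021 for i = 0, 1, …:
  i=0: 531   i=1: 1013   i=2: 800   i=3: 659
  i=4: 465   i=5: 466   i=6: 366   i=7: 156
  i=8: 736   i=9: 933     …   i=18: 826
  i=19: 101
Match at i=19, j=15: n = 19·32 + 15 = 623.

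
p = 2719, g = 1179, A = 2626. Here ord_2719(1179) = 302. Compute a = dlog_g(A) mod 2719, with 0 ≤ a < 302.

64

Baby-step giant-step with m = ceil(sqrt(302)) = 18.
Baby table (1179^j mod 2719 for j=0..17):
  0:1  1:1179  2:632  3:122  4:2450  5:972  6:1289  7:2529
  8:1667  9:2275  10:1291  11:2168  12:212  13:2519  14:753  15:1393
  16:71  17:2139
Giant step factor: 1179^(-18) ≡ 320 (mod 2719).
Scan 2626·320^i mod 2719 for i = 0, 1, …:
  i=0: 2626   i=1: 149   i=2: 1457   i=3: 1291
Match at i=3, j=10: a = 3·18 + 10 = 64.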